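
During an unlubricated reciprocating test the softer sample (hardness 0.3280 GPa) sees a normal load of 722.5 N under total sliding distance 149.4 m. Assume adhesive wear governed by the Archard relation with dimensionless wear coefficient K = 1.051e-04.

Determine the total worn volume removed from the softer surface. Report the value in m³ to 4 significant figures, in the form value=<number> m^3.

The computation runs at full float precision, and quoted intermediates are rounded — rounded just once to four significant figures.
Convert: Hardness H = 0.3280 GPa = 3.280e+08 Pa.
As SI base values: W = 722.5 N, H = 3.280e+08 Pa, K = 1.051e-04.
Volume removed: V = K·W·L/H = 1.051e-04 · 722.5 · 149.4 / 3.280e+08 = 3.459e-08 m³.

value=3.459e-08 m^3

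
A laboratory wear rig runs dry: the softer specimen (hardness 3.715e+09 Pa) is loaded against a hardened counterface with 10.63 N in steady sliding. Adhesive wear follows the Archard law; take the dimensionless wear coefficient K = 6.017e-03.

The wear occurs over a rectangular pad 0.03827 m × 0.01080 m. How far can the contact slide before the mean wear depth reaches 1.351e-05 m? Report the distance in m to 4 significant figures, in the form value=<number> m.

value=324.3 m

Shown intermediates are rounded — every step holds full precision; a lone final rounding, at 4 significant digits.
Contact area A = 0.03827 m × 0.01080 m = 4.133e-04 m².
Working in SI base units: W = 10.63 N, H = 3.715e+09 Pa, K = 6.017e-03.
Volume at the limit: V_lim = h_lim·A = 1.351e-05 · 4.133e-04 = 5.584e-09 m³.
So the life L = V_lim·H/(K·W) = 5.584e-09 · 3.715e+09 / (6.017e-03 · 10.63) = 324.3 m.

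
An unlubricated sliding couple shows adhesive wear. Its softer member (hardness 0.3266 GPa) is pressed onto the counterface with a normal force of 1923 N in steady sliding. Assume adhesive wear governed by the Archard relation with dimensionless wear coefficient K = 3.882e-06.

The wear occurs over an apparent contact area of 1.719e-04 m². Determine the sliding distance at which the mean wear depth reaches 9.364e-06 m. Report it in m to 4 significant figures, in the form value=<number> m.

Intermediates are printed rounded, and the algebra runs at full float precision; rounded once at the end, at four significant digits.
Hardness H = 0.3266 GPa = 3.266e+08 Pa.
Collected in SI base units: W = 1923 N, H = 3.266e+08 Pa, K = 3.882e-06.
Permissible volume V_lim = h_lim·A = 9.364e-06 · 1.719e-04 = 1.610e-09 m³.
Life L = V_lim·H/(K·W) = 1.610e-09 · 3.266e+08 / (3.882e-06 · 1923) = 70.42 m.

value=70.42 m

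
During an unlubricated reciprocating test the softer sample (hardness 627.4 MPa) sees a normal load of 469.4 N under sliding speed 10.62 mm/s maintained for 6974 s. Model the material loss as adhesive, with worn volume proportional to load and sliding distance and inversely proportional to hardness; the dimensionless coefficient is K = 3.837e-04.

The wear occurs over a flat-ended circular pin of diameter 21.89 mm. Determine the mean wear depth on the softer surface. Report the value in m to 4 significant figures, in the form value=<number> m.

Displayed values are rounded — all arithmetic maintains exact precision, and rounded just once: four significant figures.
Convert: Sliding speed v = 10.62 mm/s = 0.01062 m/s. Distance L = v·t = 0.01062 m/s × 6974 s = 74.06 m.
Convert: Hardness H = 627.4 MPa = 6.274e+08 Pa.
Convert: Pin diameter d = 21.89 mm = 0.02189 m. Contact area A = π·d²/4 = π·(0.02189 m)²/4 = 3.763e-04 m².
Working in SI base units: W = 469.4 N, H = 6.274e+08 Pa, K = 3.837e-04.
Volume removed: V = K·W·L/H = 3.837e-04 · 469.4 · 74.06 / 6.274e+08 = 2.126e-08 m³.
Average depth h = V/A = 2.126e-08 / 3.763e-04 = 5.650e-05 m.

value=5.650e-05 m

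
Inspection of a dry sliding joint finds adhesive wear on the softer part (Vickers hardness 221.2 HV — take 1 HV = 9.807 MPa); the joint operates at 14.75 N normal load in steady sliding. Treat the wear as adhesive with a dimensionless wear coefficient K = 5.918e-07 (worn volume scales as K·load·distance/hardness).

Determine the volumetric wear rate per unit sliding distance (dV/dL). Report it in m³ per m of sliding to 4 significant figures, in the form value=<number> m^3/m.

value=4.024e-15 m^3/m

Intermediates appear rounded — all arithmetic holds full precision. Rounded just once: four significant figures.
Hardness H = 221.2 HV × 9.807 MPa/HV = 2169 MPa = 2.169e+09 Pa.
Restated in SI base units: W = 14.75 N, H = 2.169e+09 Pa, K = 5.918e-07.
Sliding wear rate dV/dL = K·W/H (independent of L): 5.918e-07 · 14.75 / 2.169e+09 = 4.024e-15 m³/m.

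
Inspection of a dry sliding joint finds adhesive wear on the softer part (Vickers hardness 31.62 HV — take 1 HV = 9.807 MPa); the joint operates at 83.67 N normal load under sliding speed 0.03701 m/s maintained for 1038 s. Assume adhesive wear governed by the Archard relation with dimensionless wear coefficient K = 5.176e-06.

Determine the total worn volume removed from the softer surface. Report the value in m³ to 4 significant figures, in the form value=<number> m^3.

The intermediates are displayed rounded; the computation keeps exact precision — one last rounding to 4 significant figures.
Distance covered L = v·t = 0.03701 m/s × 1038 s = 38.42 m.
Hardness H = 31.62 HV × 9.807 MPa/HV = 310.1 MPa = 3.101e+08 Pa.
Restated in SI base units: W = 83.67 N, H = 3.101e+08 Pa, K = 5.176e-06.
By Archard's law, V = K·W·L/H = 5.176e-06 · 83.67 · 38.42 / 3.101e+08 = 5.365e-11 m³.

value=5.365e-11 m^3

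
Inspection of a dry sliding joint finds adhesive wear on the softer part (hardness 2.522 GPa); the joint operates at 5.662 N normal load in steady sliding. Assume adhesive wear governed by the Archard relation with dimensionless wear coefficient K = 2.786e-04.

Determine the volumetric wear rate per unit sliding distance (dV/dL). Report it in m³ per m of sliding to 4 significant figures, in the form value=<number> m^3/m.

value=6.255e-13 m^3/m

Intermediate values appear rounded, and the algebra keeps full float precision. Rounded once at the end, at 4 significant digits.
Hardness H = 2.522 GPa = 2.522e+09 Pa.
SI base units throughout: W = 5.662 N, H = 2.522e+09 Pa, K = 2.786e-04.
Sliding wear rate dV/dL = K·W/H (no L dependence): 2.786e-04 · 5.662 / 2.522e+09 = 6.255e-13 m³/m.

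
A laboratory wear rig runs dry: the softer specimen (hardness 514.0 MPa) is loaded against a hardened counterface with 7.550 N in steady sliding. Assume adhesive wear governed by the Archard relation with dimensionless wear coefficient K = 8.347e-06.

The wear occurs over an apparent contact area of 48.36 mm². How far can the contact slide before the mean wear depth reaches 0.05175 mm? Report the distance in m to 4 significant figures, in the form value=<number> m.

Each operation keeps full precision. The intermediates are displayed rounded, and a single final rounding, at four significant digits.
Convert: Hardness H = 514.0 MPa = 5.140e+08 Pa.
Convert: Contact area A = 48.36 mm² = 4.836e-05 m².
Convert: Depth limit h_lim = 0.05175 mm = 5.175e-05 m.
SI base units throughout: W = 7.550 N, H = 5.140e+08 Pa, K = 8.347e-06.
Limit volume V_lim = h_lim·A = 5.175e-05 · 4.836e-05 = 2.503e-09 m³.
So the life L = V_lim·H/(K·W) = 2.503e-09 · 5.140e+08 / (8.347e-06 · 7.550) = 2.041e+04 m.

value=2.041e+04 m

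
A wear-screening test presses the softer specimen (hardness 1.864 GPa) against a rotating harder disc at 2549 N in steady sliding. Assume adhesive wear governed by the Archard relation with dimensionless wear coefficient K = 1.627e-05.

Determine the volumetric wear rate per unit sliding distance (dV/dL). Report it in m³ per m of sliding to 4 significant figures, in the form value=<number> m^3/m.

value=2.225e-11 m^3/m

All working math maintains full precision — printed values are rounded, and rounded once at the end: 4 significant figures.
Convert: Hardness H = 1.864 GPa = 1.864e+09 Pa.
In SI base units: W = 2549 N, H = 1.864e+09 Pa, K = 1.627e-05.
The wear rate dV/dL = K·W/H, per unit distance: 1.627e-05 · 2549 / 1.864e+09 = 2.225e-11 m³/m.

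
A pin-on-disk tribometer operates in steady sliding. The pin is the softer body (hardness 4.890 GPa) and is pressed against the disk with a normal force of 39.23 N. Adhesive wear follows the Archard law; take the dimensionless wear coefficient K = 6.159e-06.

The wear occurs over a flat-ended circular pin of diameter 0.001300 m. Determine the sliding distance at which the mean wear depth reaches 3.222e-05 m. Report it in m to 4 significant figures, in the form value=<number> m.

Every step maintains full float precision; the intermediates are displayed rounded. Rounded once at the end, at 4 significant digits.
Hardness H = 4.890 GPa = 4.890e+09 Pa.
Contact area A = π·d²/4 = π·(0.001300 m)²/4 = 1.327e-06 m².
As SI base values: W = 39.23 N, H = 4.890e+09 Pa, K = 6.159e-06.
Limit volume V_lim = h_lim·A = 3.222e-05 · 1.327e-06 = 4.277e-11 m³.
So the life L = V_lim·H/(K·W) = 4.277e-11 · 4.890e+09 / (6.159e-06 · 39.23) = 865.5 m.

value=865.5 m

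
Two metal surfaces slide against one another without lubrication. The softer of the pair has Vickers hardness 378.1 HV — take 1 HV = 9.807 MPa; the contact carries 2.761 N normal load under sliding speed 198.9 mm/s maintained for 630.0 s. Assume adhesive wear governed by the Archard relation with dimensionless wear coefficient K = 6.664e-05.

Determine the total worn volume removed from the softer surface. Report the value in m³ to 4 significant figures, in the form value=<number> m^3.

value=6.218e-12 m^3

Intermediates are printed rounded — the computation carries exact precision; a single final rounding to four significant digits.
Sliding speed v = 198.9 mm/s = 0.1989 m/s. The distance L = v·t = 0.1989 m/s × 630.0 s = 125.3 m.
Hardness H = 378.1 HV × 9.807 MPa/HV = 3708 MPa = 3.708e+09 Pa.
Working in SI base units: W = 2.761 N, H = 3.708e+09 Pa, K = 6.664e-05.
Worn volume V = K·W·L/H = 6.664e-05 · 2.761 · 125.3 / 3.708e+09 = 6.218e-12 m³.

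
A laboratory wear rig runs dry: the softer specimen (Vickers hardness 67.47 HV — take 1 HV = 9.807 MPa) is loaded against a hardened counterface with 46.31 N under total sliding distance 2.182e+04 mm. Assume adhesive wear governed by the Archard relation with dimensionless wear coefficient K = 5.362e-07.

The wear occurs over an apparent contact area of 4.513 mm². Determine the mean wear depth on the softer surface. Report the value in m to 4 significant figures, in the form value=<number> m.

value=1.814e-07 m

Every step runs at full float precision. Quoted intermediates are rounded. Rounded once at the end: 4 significant figures.
Total distance L = 2.182e+04 mm = 21.82 m.
Hardness H = 67.47 HV × 9.807 MPa/HV = 661.7 MPa = 6.617e+08 Pa.
Contact area A = 4.513 mm² = 4.513e-06 m².
Expressed in SI base units: W = 46.31 N, H = 6.617e+08 Pa, K = 5.362e-07.
Apply Archard: V = K·W·L/H = 5.362e-07 · 46.31 · 21.82 / 6.617e+08 = 8.189e-13 m³.
Mean wear depth h = V/A = 8.189e-13 / 4.513e-06 = 1.814e-07 m.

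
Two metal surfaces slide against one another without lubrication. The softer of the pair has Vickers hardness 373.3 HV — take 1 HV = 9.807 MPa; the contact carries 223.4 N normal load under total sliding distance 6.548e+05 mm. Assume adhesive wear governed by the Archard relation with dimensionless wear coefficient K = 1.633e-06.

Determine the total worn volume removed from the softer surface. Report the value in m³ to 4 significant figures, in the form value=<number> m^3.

value=6.525e-11 m^3

Intermediate values appear rounded; each operation runs at full precision. Rounded once at the end to four significant digits.
Convert: The distance L = 6.548e+05 mm = 654.8 m.
Convert: Hardness H = 373.3 HV × 9.807 MPa/HV = 3661 MPa = 3.661e+09 Pa.
SI base units throughout: W = 223.4 N, H = 3.661e+09 Pa, K = 1.633e-06.
By Archard's law, V = K·W·L/H = 1.633e-06 · 223.4 · 654.8 / 3.661e+09 = 6.525e-11 m³.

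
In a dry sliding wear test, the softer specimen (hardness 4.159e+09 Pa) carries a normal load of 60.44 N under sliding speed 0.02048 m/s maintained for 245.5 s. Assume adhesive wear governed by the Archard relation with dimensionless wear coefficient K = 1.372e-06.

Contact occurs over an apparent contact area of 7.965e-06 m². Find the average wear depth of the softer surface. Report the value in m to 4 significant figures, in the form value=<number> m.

Each operation carries exact precision. The intermediates are printed rounded, and one last rounding: 4 significant figures.
Sliding distance L = v·t = 0.02048 m/s × 245.5 s = 5.028 m.
SI base units throughout: W = 60.44 N, H = 4.159e+09 Pa, K = 1.372e-06.
Archard relation: V = K·W·L/H = 1.372e-06 · 60.44 · 5.028 / 4.159e+09 = 1.002e-13 m³.
Wear depth h = V/A = 1.002e-13 / 7.965e-06 = 1.259e-08 m.

value=1.259e-08 m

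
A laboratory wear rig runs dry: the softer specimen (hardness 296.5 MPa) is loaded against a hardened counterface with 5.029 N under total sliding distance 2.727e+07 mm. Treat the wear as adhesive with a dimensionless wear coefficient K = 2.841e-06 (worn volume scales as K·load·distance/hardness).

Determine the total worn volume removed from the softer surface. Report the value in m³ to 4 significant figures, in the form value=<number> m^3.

The intermediates appear rounded. Every step runs at exact precision, and rounded once at the end: four significant figures.
Convert: Distance L = 2.727e+07 mm = 2.727e+04 m.
Convert: Hardness H = 296.5 MPa = 2.965e+08 Pa.
SI base units throughout: W = 5.029 N, H = 2.965e+08 Pa, K = 2.841e-06.
Volume removed: V = K·W·L/H = 2.841e-06 · 5.029 · 2.727e+04 / 2.965e+08 = 1.314e-09 m³.

value=1.314e-09 m^3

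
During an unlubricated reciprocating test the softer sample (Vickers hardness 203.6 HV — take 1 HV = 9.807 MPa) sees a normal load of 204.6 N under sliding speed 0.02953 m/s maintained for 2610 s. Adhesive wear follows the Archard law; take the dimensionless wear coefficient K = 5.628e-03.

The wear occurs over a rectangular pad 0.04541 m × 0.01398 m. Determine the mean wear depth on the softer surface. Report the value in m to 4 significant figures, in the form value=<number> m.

Intermediate values are printed rounded, and the computation maintains full float precision; one last rounding to 4 significant digits.
The distance L = v·t = 0.02953 m/s × 2610 s = 77.07 m.
Hardness H = 203.6 HV × 9.807 MPa/HV = 1997 MPa = 1.997e+09 Pa.
Contact area A = 0.04541 m × 0.01398 m = 6.348e-04 m².
Collected in SI base units: W = 204.6 N, H = 1.997e+09 Pa, K = 5.628e-03.
Apply Archard: V = K·W·L/H = 5.628e-03 · 204.6 · 77.07 / 1.997e+09 = 4.445e-08 m³.
Depth h = V/A = 4.445e-08 / 6.348e-04 = 7.001e-05 m.

value=7.001e-05 m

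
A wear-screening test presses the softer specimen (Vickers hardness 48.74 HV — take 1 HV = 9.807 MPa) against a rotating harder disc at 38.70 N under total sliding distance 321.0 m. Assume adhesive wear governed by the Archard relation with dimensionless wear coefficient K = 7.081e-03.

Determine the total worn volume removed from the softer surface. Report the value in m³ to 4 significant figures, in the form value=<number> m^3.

Quoted intermediates are rounded; all working math maintains exact precision — one last rounding to 4 significant digits.
Convert: Hardness H = 48.74 HV × 9.807 MPa/HV = 478.0 MPa = 4.780e+08 Pa.
In SI base units: W = 38.70 N, H = 4.780e+08 Pa, K = 7.081e-03.
Apply Archard: V = K·W·L/H = 7.081e-03 · 38.70 · 321.0 / 4.780e+08 = 1.840e-07 m³.

value=1.840e-07 m^3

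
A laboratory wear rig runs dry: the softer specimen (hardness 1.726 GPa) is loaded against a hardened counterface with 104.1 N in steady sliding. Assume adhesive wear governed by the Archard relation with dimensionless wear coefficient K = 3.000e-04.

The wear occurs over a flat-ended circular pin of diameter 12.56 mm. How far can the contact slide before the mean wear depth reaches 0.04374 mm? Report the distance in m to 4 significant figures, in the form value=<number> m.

Intermediate values are displayed rounded, and every step keeps full precision. Rounded just once to four significant figures.
Convert: Hardness H = 1.726 GPa = 1.726e+09 Pa.
Convert: Pin diameter d = 12.56 mm = 0.01256 m. Contact area A = π·d²/4 = π·(0.01256 m)²/4 = 1.239e-04 m².
Convert: Depth limit h_lim = 0.04374 mm = 4.374e-05 m.
As SI base values: W = 104.1 N, H = 1.726e+09 Pa, K = 3.000e-04.
Volume at the limit: V_lim = h_lim·A = 4.374e-05 · 1.239e-04 = 5.419e-09 m³.
Thus life L = V_lim·H/(K·W) = 5.419e-09 · 1.726e+09 / (3.000e-04 · 104.1) = 299.5 m.

value=299.5 m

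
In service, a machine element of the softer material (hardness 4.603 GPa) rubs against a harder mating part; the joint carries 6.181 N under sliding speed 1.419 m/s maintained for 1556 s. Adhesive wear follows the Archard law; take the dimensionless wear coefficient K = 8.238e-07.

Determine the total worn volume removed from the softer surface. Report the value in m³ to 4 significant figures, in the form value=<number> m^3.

All working math carries exact precision. Intermediates are printed rounded, and one final rounding to 4 significant digits.
Convert: Total distance L = v·t = 1.419 m/s × 1556 s = 2208 m.
Convert: Hardness H = 4.603 GPa = 4.603e+09 Pa.
Working in SI base units: W = 6.181 N, H = 4.603e+09 Pa, K = 8.238e-07.
By Archard's law, V = K·W·L/H = 8.238e-07 · 6.181 · 2208 / 4.603e+09 = 2.442e-12 m³.

value=2.442e-12 m^3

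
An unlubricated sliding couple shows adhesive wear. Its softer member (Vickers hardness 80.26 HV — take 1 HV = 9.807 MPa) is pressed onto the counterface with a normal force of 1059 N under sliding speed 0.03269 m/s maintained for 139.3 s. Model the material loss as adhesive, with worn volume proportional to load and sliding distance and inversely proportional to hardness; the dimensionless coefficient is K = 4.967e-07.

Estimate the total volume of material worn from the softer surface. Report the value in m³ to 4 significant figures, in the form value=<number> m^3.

Shown intermediates are rounded. The computation carries exact precision, and one final rounding: four significant digits.
Convert: Total distance L = v·t = 0.03269 m/s × 139.3 s = 4.554 m.
Convert: Hardness H = 80.26 HV × 9.807 MPa/HV = 787.1 MPa = 7.871e+08 Pa.
Restated in SI base units: W = 1059 N, H = 7.871e+08 Pa, K = 4.967e-07.
Archard volume V = K·W·L/H = 4.967e-07 · 1059 · 4.554 / 7.871e+08 = 3.043e-12 m³.

value=3.043e-12 m^3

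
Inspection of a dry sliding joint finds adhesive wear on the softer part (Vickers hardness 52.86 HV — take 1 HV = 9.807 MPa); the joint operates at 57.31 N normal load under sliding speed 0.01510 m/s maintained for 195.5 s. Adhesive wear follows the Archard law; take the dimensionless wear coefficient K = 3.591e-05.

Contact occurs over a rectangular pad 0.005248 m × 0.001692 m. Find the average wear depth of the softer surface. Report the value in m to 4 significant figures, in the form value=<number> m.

Every step runs at exact precision. Displayed values are rounded, and one final rounding to 4 significant figures.
Convert: Path length L = v·t = 0.01510 m/s × 195.5 s = 2.952 m.
Convert: Hardness H = 52.86 HV × 9.807 MPa/HV = 518.4 MPa = 5.184e+08 Pa.
Convert: Contact area A = 0.005248 m × 0.001692 m = 8.880e-06 m².
In SI base units: W = 57.31 N, H = 5.184e+08 Pa, K = 3.591e-05.
Volume removed: V = K·W·L/H = 3.591e-05 · 57.31 · 2.952 / 5.184e+08 = 1.172e-11 m³.
Mean wear depth h = V/A = 1.172e-11 / 8.880e-06 = 1.320e-06 m.

value=1.320e-06 m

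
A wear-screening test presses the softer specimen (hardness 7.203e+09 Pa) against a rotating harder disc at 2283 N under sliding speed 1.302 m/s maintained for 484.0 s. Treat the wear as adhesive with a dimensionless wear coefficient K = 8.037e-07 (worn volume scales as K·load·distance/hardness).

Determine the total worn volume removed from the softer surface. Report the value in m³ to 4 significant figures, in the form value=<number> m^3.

value=1.605e-10 m^3

All arithmetic carries full precision. Intermediates appear rounded. Rounded once at the end, at 4 significant figures.
Convert: Total distance L = v·t = 1.302 m/s × 484.0 s = 630.2 m.
SI base units throughout: W = 2283 N, H = 7.203e+09 Pa, K = 8.037e-07.
Wear volume V = K·W·L/H = 8.037e-07 · 2283 · 630.2 / 7.203e+09 = 1.605e-10 m³.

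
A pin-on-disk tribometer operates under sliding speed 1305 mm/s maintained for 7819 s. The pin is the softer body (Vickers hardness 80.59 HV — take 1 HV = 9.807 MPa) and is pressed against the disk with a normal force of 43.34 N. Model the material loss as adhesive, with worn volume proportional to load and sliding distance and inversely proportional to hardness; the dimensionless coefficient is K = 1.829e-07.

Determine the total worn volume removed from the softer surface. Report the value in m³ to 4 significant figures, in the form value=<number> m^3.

The intermediates are displayed rounded — the algebra carries exact precision; a single final rounding: 4 significant digits.
Sliding speed v = 1305 mm/s = 1.305 m/s. Path length L = v·t = 1.305 m/s × 7819 s = 1.020e+04 m.
Hardness H = 80.59 HV × 9.807 MPa/HV = 790.3 MPa = 7.903e+08 Pa.
In SI base units: W = 43.34 N, H = 7.903e+08 Pa, K = 1.829e-07.
Wear volume V = K·W·L/H = 1.829e-07 · 43.34 · 1.020e+04 / 7.903e+08 = 1.023e-10 m³.

value=1.023e-10 m^3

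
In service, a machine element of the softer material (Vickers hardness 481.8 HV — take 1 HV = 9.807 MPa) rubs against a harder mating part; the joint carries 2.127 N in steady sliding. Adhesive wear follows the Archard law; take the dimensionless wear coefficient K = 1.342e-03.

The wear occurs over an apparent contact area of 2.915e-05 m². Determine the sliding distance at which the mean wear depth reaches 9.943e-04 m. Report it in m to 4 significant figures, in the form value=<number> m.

The intermediates are printed rounded, and the computation runs at full float precision, and a lone final rounding: four significant digits.
Convert: Hardness H = 481.8 HV × 9.807 MPa/HV = 4725 MPa = 4.725e+09 Pa.
Restated in SI base units: W = 2.127 N, H = 4.725e+09 Pa, K = 1.342e-03.
Permissible volume V_lim = h_lim·A = 9.943e-04 · 2.915e-05 = 2.898e-08 m³.
Sliding life L = V_lim·H/(K·W) = 2.898e-08 · 4.725e+09 / (1.342e-03 · 2.127) = 4.798e+04 m.

value=4.798e+04 m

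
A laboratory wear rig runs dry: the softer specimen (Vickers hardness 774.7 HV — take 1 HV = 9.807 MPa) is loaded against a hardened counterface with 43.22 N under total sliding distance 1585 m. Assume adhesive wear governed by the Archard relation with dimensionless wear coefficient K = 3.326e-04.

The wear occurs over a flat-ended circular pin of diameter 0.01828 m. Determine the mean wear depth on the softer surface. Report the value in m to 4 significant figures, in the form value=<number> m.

Intermediate values are printed rounded. The computation carries full precision, and one last rounding, at 4 significant figures.
Hardness H = 774.7 HV × 9.807 MPa/HV = 7597 MPa = 7.597e+09 Pa.
Contact area A = π·d²/4 = π·(0.01828 m)²/4 = 2.624e-04 m².
In SI base units, W = 43.22 N, H = 7.597e+09 Pa, K = 3.326e-04.
Archard volume V = K·W·L/H = 3.326e-04 · 43.22 · 1585 / 7.597e+09 = 2.999e-09 m³.
Depth h = V/A = 2.999e-09 / 2.624e-04 = 1.143e-05 m.

value=1.143e-05 m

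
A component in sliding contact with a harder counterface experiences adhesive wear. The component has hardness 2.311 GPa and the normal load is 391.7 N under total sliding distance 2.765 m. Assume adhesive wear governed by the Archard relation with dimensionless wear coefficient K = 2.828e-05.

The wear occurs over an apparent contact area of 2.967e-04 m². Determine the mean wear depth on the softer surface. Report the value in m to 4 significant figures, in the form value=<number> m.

Every step carries full float precision — intermediates appear rounded — one final rounding to 4 significant figures.
Convert: Hardness H = 2.311 GPa = 2.311e+09 Pa.
Expressed in SI base units: W = 391.7 N, H = 2.311e+09 Pa, K = 2.828e-05.
The Archard volume V = K·W·L/H = 2.828e-05 · 391.7 · 2.765 / 2.311e+09 = 1.325e-11 m³.
Average depth h = V/A = 1.325e-11 / 2.967e-04 = 4.467e-08 m.

value=4.467e-08 m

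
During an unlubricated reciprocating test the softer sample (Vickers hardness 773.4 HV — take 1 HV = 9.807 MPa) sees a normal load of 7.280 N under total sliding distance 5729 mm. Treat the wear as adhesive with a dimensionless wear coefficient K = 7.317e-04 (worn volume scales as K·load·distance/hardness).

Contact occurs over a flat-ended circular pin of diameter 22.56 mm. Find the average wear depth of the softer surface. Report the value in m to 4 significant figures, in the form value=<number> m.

Every step maintains full float precision. The intermediates are printed rounded; rounded once at the end to four significant digits.
Convert: Total distance L = 5729 mm = 5.729 m.
Convert: Hardness H = 773.4 HV × 9.807 MPa/HV = 7585 MPa = 7.585e+09 Pa.
Convert: Pin diameter d = 22.56 mm = 0.02256 m. Contact area A = π·d²/4 = π·(0.02256 m)²/4 = 3.997e-04 m².
Expressed in SI base units: W = 7.280 N, H = 7.585e+09 Pa, K = 7.317e-04.
Wear volume V = K·W·L/H = 7.317e-04 · 7.280 · 5.729 / 7.585e+09 = 4.023e-12 m³.
Depth of wear h = V/A = 4.023e-12 / 3.997e-04 = 1.007e-08 m.

value=1.007e-08 m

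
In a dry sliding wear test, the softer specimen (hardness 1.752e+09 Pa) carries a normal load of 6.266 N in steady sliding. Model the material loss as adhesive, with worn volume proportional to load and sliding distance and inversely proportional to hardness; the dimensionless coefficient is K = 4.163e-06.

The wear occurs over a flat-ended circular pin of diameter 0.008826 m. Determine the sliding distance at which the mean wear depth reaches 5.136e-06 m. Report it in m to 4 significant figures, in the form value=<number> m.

The computation holds full float precision — intermediate values are printed rounded; one last rounding, at four significant figures.
Convert: Contact area A = π·d²/4 = π·(0.008826 m)²/4 = 6.118e-05 m².
In SI base units: W = 6.266 N, H = 1.752e+09 Pa, K = 4.163e-06.
Limit volume V_lim = h_lim·A = 5.136e-06 · 6.118e-05 = 3.142e-10 m³.
So the life L = V_lim·H/(K·W) = 3.142e-10 · 1.752e+09 / (4.163e-06 · 6.266) = 2.110e+04 m.

value=2.110e+04 m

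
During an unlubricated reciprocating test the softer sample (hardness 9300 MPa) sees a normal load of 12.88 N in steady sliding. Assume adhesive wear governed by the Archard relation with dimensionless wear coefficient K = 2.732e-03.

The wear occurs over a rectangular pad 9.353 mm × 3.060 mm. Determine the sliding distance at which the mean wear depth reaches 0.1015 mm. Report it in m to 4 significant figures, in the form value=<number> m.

value=767.8 m

Intermediate values are printed rounded. The computation keeps exact precision — rounded just once: 4 significant figures.
Convert: Hardness H = 9300 MPa = 9.300e+09 Pa.
Convert: Pad sides 9.353 mm × 3.060 mm = 0.009353 m × 0.003060 m. Contact area A = 0.009353 m × 0.003060 m = 2.862e-05 m².
Convert: Depth limit h_lim = 0.1015 mm = 1.015e-04 m.
SI base units throughout: W = 12.88 N, H = 9.300e+09 Pa, K = 2.732e-03.
At the depth limit, V_lim = h_lim·A = 1.015e-04 · 2.862e-05 = 2.905e-09 m³.
Life L = V_lim·H/(K·W) = 2.905e-09 · 9.300e+09 / (2.732e-03 · 12.88) = 767.8 m.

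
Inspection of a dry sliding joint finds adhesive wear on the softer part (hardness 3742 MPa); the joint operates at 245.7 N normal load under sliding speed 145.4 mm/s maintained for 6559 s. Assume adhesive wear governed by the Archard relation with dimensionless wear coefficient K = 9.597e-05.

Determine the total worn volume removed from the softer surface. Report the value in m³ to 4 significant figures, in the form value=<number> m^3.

value=6.010e-09 m^3

All working math carries full precision — displayed values are rounded — a single final rounding, at 4 significant digits.
Sliding speed v = 145.4 mm/s = 0.1454 m/s. Distance covered L = v·t = 0.1454 m/s × 6559 s = 953.7 m.
Hardness H = 3742 MPa = 3.742e+09 Pa.
Restated in SI base units: W = 245.7 N, H = 3.742e+09 Pa, K = 9.597e-05.
By Archard's law, V = K·W·L/H = 9.597e-05 · 245.7 · 953.7 / 3.742e+09 = 6.010e-09 m³.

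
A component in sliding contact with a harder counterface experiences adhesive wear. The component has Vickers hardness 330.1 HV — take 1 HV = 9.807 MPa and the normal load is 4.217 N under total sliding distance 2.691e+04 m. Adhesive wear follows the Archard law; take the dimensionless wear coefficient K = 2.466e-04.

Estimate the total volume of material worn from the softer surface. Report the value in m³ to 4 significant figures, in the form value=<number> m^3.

value=8.644e-09 m^3

Intermediate values appear rounded — all arithmetic carries exact precision; rounded once at the end, at four significant figures.
Convert: Hardness H = 330.1 HV × 9.807 MPa/HV = 3237 MPa = 3.237e+09 Pa.
In SI base units: W = 4.217 N, H = 3.237e+09 Pa, K = 2.466e-04.
Volume removed: V = K·W·L/H = 2.466e-04 · 4.217 · 2.691e+04 / 3.237e+09 = 8.644e-09 m³.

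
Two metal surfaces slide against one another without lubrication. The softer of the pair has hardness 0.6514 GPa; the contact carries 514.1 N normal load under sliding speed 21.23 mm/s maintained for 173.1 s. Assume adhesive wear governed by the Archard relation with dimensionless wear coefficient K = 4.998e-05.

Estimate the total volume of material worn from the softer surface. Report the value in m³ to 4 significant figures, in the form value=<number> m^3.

All arithmetic carries full precision. The intermediates are shown rounded, and rounded once at the end, at four significant digits.
Sliding speed v = 21.23 mm/s = 0.02123 m/s. Distance covered L = v·t = 0.02123 m/s × 173.1 s = 3.675 m.
Hardness H = 0.6514 GPa = 6.514e+08 Pa.
SI base units throughout: W = 514.1 N, H = 6.514e+08 Pa, K = 4.998e-05.
Apply Archard: V = K·W·L/H = 4.998e-05 · 514.1 · 3.675 / 6.514e+08 = 1.450e-10 m³.

value=1.450e-10 m^3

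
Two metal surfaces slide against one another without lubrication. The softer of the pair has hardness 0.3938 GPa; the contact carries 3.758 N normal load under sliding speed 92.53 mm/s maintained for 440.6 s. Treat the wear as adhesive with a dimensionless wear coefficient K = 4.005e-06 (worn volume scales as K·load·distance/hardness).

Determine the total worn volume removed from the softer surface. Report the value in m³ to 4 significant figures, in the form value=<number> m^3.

All arithmetic maintains full float precision; intermediates appear rounded. Rounded once at the end, at 4 significant digits.
Sliding speed v = 92.53 mm/s = 0.09253 m/s. Path length L = v·t = 0.09253 m/s × 440.6 s = 40.77 m.
Hardness H = 0.3938 GPa = 3.938e+08 Pa.
In SI base units: W = 3.758 N, H = 3.938e+08 Pa, K = 4.005e-06.
Archard volume V = K·W·L/H = 4.005e-06 · 3.758 · 40.77 / 3.938e+08 = 1.558e-12 m³.

value=1.558e-12 m^3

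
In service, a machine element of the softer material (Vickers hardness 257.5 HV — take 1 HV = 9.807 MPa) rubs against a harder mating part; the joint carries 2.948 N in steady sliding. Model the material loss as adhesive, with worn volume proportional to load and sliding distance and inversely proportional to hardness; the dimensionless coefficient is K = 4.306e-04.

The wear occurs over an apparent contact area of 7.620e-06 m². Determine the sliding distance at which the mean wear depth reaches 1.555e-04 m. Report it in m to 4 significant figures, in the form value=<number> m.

Intermediates appear rounded. The computation holds full precision; rounded once at the end, at 4 significant figures.
Convert: Hardness H = 257.5 HV × 9.807 MPa/HV = 2525 MPa = 2.525e+09 Pa.
Collected in SI base units: W = 2.948 N, H = 2.525e+09 Pa, K = 4.306e-04.
Wearable volume V_lim = h_lim·A = 1.555e-04 · 7.620e-06 = 1.185e-09 m³.
So the life L = V_lim·H/(K·W) = 1.185e-09 · 2.525e+09 / (4.306e-04 · 2.948) = 2357 m.

value=2357 m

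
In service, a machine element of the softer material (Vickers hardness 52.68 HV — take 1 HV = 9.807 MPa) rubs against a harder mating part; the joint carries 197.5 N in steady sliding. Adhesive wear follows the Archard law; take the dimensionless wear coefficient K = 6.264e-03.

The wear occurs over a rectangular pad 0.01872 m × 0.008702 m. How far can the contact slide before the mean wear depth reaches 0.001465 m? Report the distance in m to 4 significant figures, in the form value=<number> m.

Every step maintains full float precision. Intermediate values are printed rounded. Rounded just once, at 4 significant digits.
Hardness H = 52.68 HV × 9.807 MPa/HV = 516.6 MPa = 5.166e+08 Pa.
Contact area A = 0.01872 m × 0.008702 m = 1.629e-04 m².
Collected in SI base units: W = 197.5 N, H = 5.166e+08 Pa, K = 6.264e-03.
Limit volume V_lim = h_lim·A = 0.001465 · 1.629e-04 = 2.387e-07 m³.
Sliding life L = V_lim·H/(K·W) = 2.387e-07 · 5.166e+08 / (6.264e-03 · 197.5) = 99.66 m.

value=99.66 m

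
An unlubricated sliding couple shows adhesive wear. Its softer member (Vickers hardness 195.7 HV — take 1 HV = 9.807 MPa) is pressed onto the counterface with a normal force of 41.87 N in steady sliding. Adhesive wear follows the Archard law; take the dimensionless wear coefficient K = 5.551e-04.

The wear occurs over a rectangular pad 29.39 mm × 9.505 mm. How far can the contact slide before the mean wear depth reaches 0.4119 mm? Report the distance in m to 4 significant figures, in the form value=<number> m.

All arithmetic carries full precision. Intermediate values appear rounded, and one final rounding: 4 significant figures.
Hardness H = 195.7 HV × 9.807 MPa/HV = 1919 MPa = 1.919e+09 Pa.
Pad sides 29.39 mm × 9.505 mm = 0.02939 m × 0.009505 m. Contact area A = 0.02939 m × 0.009505 m = 2.794e-04 m².
Depth limit h_lim = 0.4119 mm = 4.119e-04 m.
Collected in SI base units: W = 41.87 N, H = 1.919e+09 Pa, K = 5.551e-04.
Volume at the limit: V_lim = h_lim·A = 4.119e-04 · 2.794e-04 = 1.151e-07 m³.
Life L = V_lim·H/(K·W) = 1.151e-07 · 1.919e+09 / (5.551e-04 · 41.87) = 9502 m.

value=9502 m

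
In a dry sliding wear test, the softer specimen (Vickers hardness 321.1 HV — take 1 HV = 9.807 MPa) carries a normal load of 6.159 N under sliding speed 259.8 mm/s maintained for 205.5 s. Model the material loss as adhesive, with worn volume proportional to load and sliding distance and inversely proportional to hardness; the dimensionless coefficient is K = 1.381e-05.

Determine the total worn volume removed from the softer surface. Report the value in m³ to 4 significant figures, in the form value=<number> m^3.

value=1.442e-12 m^3

Each operation holds full float precision; intermediate values are printed rounded. Rounded just once to four significant digits.
Convert: Sliding speed v = 259.8 mm/s = 0.2598 m/s. The distance L = v·t = 0.2598 m/s × 205.5 s = 53.39 m.
Convert: Hardness H = 321.1 HV × 9.807 MPa/HV = 3149 MPa = 3.149e+09 Pa.
Restated in SI base units: W = 6.159 N, H = 3.149e+09 Pa, K = 1.381e-05.
Volume removed: V = K·W·L/H = 1.381e-05 · 6.159 · 53.39 / 3.149e+09 = 1.442e-12 m³.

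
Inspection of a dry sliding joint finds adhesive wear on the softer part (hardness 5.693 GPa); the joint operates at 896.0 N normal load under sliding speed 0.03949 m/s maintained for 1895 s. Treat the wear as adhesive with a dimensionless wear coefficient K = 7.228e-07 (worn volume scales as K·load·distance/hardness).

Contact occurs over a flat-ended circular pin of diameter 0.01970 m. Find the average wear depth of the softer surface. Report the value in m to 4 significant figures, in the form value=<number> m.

Every step runs at full float precision, and the intermediates appear rounded, and one last rounding to 4 significant digits.
Convert: The distance L = v·t = 0.03949 m/s × 1895 s = 74.83 m.
Convert: Hardness H = 5.693 GPa = 5.693e+09 Pa.
Convert: Contact area A = π·d²/4 = π·(0.01970 m)²/4 = 3.048e-04 m².
In SI base units, W = 896.0 N, H = 5.693e+09 Pa, K = 7.228e-07.
The Archard volume V = K·W·L/H = 7.228e-07 · 896.0 · 74.83 / 5.693e+09 = 8.513e-12 m³.
Depth h = V/A = 8.513e-12 / 3.048e-04 = 2.793e-08 m.

value=2.793e-08 m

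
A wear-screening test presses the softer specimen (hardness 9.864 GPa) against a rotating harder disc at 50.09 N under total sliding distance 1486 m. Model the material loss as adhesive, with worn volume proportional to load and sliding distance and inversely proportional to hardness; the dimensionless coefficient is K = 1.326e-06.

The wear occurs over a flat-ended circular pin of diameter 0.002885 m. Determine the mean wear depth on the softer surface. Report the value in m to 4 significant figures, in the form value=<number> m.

value=1.531e-06 m

The intermediates appear rounded, and all working math keeps exact precision. Rounded just once: four significant figures.
Convert: Hardness H = 9.864 GPa = 9.864e+09 Pa.
Convert: Contact area A = π·d²/4 = π·(0.002885 m)²/4 = 6.537e-06 m².
Restated in SI base units: W = 50.09 N, H = 9.864e+09 Pa, K = 1.326e-06.
Wear volume V = K·W·L/H = 1.326e-06 · 50.09 · 1486 / 9.864e+09 = 1.001e-11 m³.
Mean wear depth h = V/A = 1.001e-11 / 6.537e-06 = 1.531e-06 m.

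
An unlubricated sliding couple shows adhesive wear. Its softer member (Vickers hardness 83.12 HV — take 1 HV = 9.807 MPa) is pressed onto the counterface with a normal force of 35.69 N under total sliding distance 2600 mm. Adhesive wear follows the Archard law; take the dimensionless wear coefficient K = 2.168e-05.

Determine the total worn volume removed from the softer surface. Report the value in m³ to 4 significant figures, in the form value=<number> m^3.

Displayed values are rounded — all working math runs at full float precision; a single final rounding to 4 significant digits.
Convert: Path length L = 2600 mm = 2.600 m.
Convert: Hardness H = 83.12 HV × 9.807 MPa/HV = 815.2 MPa = 8.152e+08 Pa.
In SI base units: W = 35.69 N, H = 8.152e+08 Pa, K = 2.168e-05.
Worn volume V = K·W·L/H = 2.168e-05 · 35.69 · 2.600 / 8.152e+08 = 2.468e-12 m³.

value=2.468e-12 m^3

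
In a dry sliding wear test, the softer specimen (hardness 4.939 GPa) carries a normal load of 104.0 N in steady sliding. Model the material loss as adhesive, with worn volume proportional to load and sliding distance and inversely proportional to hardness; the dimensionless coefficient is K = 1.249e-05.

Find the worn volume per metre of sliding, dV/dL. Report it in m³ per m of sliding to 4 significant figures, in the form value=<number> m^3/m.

value=2.630e-13 m^3/m

Intermediates are printed rounded — each operation maintains full precision; one final rounding to 4 significant figures.
Convert: Hardness H = 4.939 GPa = 4.939e+09 Pa.
In SI base units: W = 104.0 N, H = 4.939e+09 Pa, K = 1.249e-05.
Wear rate dV/dL = K·W/H, per unit distance: 1.249e-05 · 104.0 / 4.939e+09 = 2.630e-13 m³/m.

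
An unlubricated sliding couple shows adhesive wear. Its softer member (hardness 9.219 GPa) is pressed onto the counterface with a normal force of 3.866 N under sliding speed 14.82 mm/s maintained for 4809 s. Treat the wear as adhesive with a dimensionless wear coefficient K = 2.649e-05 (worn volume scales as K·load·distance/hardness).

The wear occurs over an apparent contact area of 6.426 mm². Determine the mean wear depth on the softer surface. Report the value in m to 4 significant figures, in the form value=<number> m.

value=1.232e-07 m

Printed values are rounded, and all arithmetic holds full float precision — rounded once at the end, at 4 significant figures.
Sliding speed v = 14.82 mm/s = 0.01482 m/s. Path length L = v·t = 0.01482 m/s × 4809 s = 71.27 m.
Hardness H = 9.219 GPa = 9.219e+09 Pa.
Contact area A = 6.426 mm² = 6.426e-06 m².
Working in SI base units: W = 3.866 N, H = 9.219e+09 Pa, K = 2.649e-05.
By Archard's law, V = K·W·L/H = 2.649e-05 · 3.866 · 71.27 / 9.219e+09 = 7.917e-13 m³.
Average depth h = V/A = 7.917e-13 / 6.426e-06 = 1.232e-07 m.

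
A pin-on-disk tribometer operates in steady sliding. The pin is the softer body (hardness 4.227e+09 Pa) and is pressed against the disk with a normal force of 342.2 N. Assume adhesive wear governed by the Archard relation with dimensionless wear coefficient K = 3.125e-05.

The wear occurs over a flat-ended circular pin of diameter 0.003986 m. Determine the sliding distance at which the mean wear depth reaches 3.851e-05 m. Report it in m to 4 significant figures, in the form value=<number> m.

value=190.0 m

Intermediate values are shown rounded, and each operation carries full precision. Rounded once at the end, at four significant digits.
Contact area A = π·d²/4 = π·(0.003986 m)²/4 = 1.248e-05 m².
In SI base units, W = 342.2 N, H = 4.227e+09 Pa, K = 3.125e-05.
Permissible volume V_lim = h_lim·A = 3.851e-05 · 1.248e-05 = 4.805e-10 m³.
Sliding life L = V_lim·H/(K·W) = 4.805e-10 · 4.227e+09 / (3.125e-05 · 342.2) = 190.0 m.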